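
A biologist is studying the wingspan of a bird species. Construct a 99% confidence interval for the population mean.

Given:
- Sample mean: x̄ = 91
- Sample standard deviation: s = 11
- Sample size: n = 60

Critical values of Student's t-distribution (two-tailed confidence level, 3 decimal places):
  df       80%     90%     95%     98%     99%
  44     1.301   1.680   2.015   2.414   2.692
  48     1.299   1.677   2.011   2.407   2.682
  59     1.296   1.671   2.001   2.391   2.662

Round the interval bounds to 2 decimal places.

The population standard deviation σ is unknown (only the sample standard deviation s is given), so use a t-interval with df = n - 1 = 60 - 1 = 59.

For 99% confidence with df = 59, t* = 2.662 (from t-table)

Standard error: SE = s/√n = 11/√60 = 1.420094

Margin of error: E = t* × SE = 2.662 × 1.420094 = 3.7803

T-interval: x̄ ± E = 91 ± 3.7803 = (87.2197, 94.7803)

Rounded to 2 decimal places:

(87.22, 94.78)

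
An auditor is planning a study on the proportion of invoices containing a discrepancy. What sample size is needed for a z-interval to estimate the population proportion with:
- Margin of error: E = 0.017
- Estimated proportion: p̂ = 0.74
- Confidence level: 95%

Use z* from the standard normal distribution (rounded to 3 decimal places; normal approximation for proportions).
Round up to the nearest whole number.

Using z* for proportion z-interval (normal approximation).

For 95% confidence, z* = 1.96 (from standard normal table)

Sample size formula for proportion z-interval: n = z*²p̂(1-p̂)/E²

n = 1.96² × 0.74 × 0.26 / 0.017²
  = 3.8416 × 0.1924 / 0.000289
  = 2557.5219

Round up to the nearest whole number: n = 2558

2558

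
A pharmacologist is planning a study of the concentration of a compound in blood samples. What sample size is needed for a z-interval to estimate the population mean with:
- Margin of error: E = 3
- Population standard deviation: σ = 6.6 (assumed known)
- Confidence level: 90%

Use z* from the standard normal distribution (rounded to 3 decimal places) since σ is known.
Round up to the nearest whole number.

Using z* since population σ is known (z-interval formula).

For 90% confidence, z* = 1.645 (from standard normal table)

Sample size formula for z-interval: n = (z*σ/E)²

n = (1.645 × 6.6 / 3)²
  = (3.619000)²
  = 13.0972

Round up to the nearest whole number: n = 14

14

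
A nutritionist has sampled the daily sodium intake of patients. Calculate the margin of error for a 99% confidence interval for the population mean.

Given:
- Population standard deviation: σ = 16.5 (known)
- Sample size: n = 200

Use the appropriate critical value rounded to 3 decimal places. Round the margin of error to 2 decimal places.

The population standard deviation σ is known, so use the z-interval margin of error formula.

For 99% confidence, z* = 2.576 (from standard normal table)

Margin of error formula for z-interval: E = z* × σ/√n

E = 2.576 × 16.5/√200
  = 2.576 × 1.166726
  = 3.0055

Rounded to 2 decimal places:

3.01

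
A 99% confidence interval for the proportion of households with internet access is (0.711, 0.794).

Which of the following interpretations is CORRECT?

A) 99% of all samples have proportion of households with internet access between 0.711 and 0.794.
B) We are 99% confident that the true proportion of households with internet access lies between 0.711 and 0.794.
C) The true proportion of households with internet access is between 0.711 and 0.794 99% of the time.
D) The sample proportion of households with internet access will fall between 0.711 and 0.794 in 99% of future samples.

A confidence interval represents our confidence in the procedure, not a probability statement about the parameter.

Key concept: If we repeated this sampling process many times and computed a 99% CI each time, about 99% of those intervals would contain the true population parameter.

For this specific interval (0.711, 0.794):
- Midpoint (point estimate): 0.7525
- Margin of error: 0.0415

The correct interpretation is the one stating confidence that the true parameter lies in the interval — option B.

B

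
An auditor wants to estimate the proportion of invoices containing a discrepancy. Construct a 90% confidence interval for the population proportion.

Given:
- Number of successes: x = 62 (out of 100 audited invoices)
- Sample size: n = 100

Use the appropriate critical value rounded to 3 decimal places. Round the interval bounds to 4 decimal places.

Sample proportion: p̂ = 62/100 = 0.620000

Check conditions for normal approximation:
  np̂ = 62 ≥ 10 ✓
  n(1-p̂) = 38 ≥ 10 ✓

The sample is large enough, so use a z-interval (normal approximation) for the proportion.

For 90% confidence, z* = 1.645 (from standard normal table)

Standard error: SE = √(p̂(1-p̂)/n) = √(0.620000×0.380000/100) = 0.04853864

Margin of error: E = z* × SE = 1.645 × 0.04853864 = 0.079846

Z-interval: p̂ ± E = 0.620000 ± 0.079846 = (0.540154, 0.699846)

Rounded to 4 decimal places:

(0.5402, 0.6998)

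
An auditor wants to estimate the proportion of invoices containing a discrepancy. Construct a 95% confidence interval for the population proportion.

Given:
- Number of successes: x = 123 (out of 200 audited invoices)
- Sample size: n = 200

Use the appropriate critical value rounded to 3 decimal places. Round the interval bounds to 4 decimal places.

Sample proportion: p̂ = 123/200 = 0.615000

Check conditions for normal approximation:
  np̂ = 123 ≥ 10 ✓
  n(1-p̂) = 77 ≥ 10 ✓

The sample is large enough, so use a z-interval (normal approximation) for the proportion.

For 95% confidence, z* = 1.96 (from standard normal table)

Standard error: SE = √(p̂(1-p̂)/n) = √(0.615000×0.385000/200) = 0.03440748

Margin of error: E = z* × SE = 1.96 × 0.03440748 = 0.067439

Z-interval: p̂ ± E = 0.615000 ± 0.067439 = (0.547561, 0.682439)

Rounded to 4 decimal places:

(0.5476, 0.6824)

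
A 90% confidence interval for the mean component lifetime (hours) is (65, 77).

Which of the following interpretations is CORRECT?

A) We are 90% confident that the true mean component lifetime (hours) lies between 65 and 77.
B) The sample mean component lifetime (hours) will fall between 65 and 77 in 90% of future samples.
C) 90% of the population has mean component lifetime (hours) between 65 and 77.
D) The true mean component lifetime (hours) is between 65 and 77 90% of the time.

A confidence interval represents our confidence in the procedure, not a probability statement about the parameter.

Key concept: If we repeated this sampling process many times and computed a 90% CI each time, about 90% of those intervals would contain the true population parameter.

For this specific interval (65, 77):
- Midpoint (point estimate): 71
- Margin of error: 6

The correct interpretation is the one stating confidence that the true parameter lies in the interval — option A.

A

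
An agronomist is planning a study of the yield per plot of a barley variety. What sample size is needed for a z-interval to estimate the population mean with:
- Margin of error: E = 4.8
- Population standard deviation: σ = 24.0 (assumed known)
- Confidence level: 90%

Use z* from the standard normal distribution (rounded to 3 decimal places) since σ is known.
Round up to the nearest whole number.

Using z* since population σ is known (z-interval formula).

For 90% confidence, z* = 1.645 (from standard normal table)

Sample size formula for z-interval: n = (z*σ/E)²

n = (1.645 × 24.0 / 4.8)²
  = (8.225000)²
  = 67.6506

Round up to the nearest whole number: n = 68

68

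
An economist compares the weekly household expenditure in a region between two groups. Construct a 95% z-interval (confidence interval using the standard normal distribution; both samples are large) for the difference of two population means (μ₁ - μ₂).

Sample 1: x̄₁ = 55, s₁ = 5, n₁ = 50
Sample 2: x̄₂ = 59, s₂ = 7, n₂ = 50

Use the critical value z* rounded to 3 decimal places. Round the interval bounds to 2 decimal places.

Both samples are large (n₁ = 50 ≥ 30, n₂ = 50 ≥ 30), so a z-interval for the difference of means applies.

Point estimate: x̄₁ - x̄₂ = 55 - 59 = -4

Standard error: SE = √(s₁²/n₁ + s₂²/n₂)
= √(5²/50 + 7²/50)
= √(0.500000 + 0.980000)
= 1.216553

For 95% confidence, z* = 1.96 (from standard normal table)
Margin of error: E = z* × SE = 1.96 × 1.216553 = 2.3844

Z-interval: (x̄₁ - x̄₂) ± E = -4 ± 2.3844 = (-6.3844, -1.6156)

Rounded to 2 decimal places:

(-6.38, -1.62)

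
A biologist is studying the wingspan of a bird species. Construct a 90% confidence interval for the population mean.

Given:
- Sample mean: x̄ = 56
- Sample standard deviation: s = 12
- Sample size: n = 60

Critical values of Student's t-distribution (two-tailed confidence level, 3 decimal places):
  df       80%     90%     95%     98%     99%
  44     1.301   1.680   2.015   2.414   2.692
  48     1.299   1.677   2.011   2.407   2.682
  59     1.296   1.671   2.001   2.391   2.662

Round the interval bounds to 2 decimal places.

The population standard deviation σ is unknown (only the sample standard deviation s is given), so use a t-interval with df = n - 1 = 60 - 1 = 59.

For 90% confidence with df = 59, t* = 1.671 (from t-table)

Standard error: SE = s/√n = 12/√60 = 1.549193

Margin of error: E = t* × SE = 1.671 × 1.549193 = 2.5887

T-interval: x̄ ± E = 56 ± 2.5887 = (53.4113, 58.5887)

Rounded to 2 decimal places:

(53.41, 58.59)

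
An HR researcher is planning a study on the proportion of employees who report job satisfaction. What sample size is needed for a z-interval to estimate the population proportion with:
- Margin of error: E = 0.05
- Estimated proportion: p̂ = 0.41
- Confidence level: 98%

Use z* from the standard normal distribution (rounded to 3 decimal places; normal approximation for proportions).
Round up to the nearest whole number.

Using z* for proportion z-interval (normal approximation).

For 98% confidence, z* = 2.326 (from standard normal table)

Sample size formula for proportion z-interval: n = z*²p̂(1-p̂)/E²

n = 2.326² × 0.41 × 0.59 / 0.05²
  = 5.410276 × 0.2419 / 0.0025
  = 523.4983

Round up to the nearest whole number: n = 524

524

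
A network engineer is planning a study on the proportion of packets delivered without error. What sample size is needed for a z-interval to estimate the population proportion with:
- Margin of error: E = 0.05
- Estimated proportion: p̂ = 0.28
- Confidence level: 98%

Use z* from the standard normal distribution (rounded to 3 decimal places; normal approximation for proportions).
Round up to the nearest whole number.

Using z* for proportion z-interval (normal approximation).

For 98% confidence, z* = 2.326 (from standard normal table)

Sample size formula for proportion z-interval: n = z*²p̂(1-p̂)/E²

n = 2.326² × 0.28 × 0.72 / 0.05²
  = 5.410276 × 0.2016 / 0.0025
  = 436.2847

Round up to the nearest whole number: n = 437

437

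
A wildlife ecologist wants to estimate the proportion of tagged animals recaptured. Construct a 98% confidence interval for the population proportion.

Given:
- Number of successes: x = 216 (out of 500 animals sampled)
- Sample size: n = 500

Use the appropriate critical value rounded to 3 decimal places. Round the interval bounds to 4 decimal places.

Sample proportion: p̂ = 216/500 = 0.432000

Check conditions for normal approximation:
  np̂ = 216 ≥ 10 ✓
  n(1-p̂) = 284 ≥ 10 ✓

The sample is large enough, so use a z-interval (normal approximation) for the proportion.

For 98% confidence, z* = 2.326 (from standard normal table)

Standard error: SE = √(p̂(1-p̂)/n) = √(0.432000×0.568000/500) = 0.02215292

Margin of error: E = z* × SE = 2.326 × 0.02215292 = 0.051528

Z-interval: p̂ ± E = 0.432000 ± 0.051528 = (0.380472, 0.483528)

Rounded to 4 decimal places:

(0.3805, 0.4835)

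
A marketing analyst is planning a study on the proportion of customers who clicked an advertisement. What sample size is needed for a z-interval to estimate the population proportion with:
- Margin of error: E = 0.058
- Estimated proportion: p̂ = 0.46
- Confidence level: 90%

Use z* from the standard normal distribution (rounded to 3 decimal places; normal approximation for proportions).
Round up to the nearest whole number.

Using z* for proportion z-interval (normal approximation).

For 90% confidence, z* = 1.645 (from standard normal table)

Sample size formula for proportion z-interval: n = z*²p̂(1-p̂)/E²

n = 1.645² × 0.46 × 0.54 / 0.058²
  = 2.706025 × 0.2484 / 0.003364
  = 199.8147

Round up to the nearest whole number: n = 200

200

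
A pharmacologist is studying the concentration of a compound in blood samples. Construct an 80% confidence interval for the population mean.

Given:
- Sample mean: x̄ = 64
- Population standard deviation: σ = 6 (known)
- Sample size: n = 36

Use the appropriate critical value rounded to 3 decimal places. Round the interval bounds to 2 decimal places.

The population standard deviation σ is known, so use a z-interval (standard normal critical value).

For 80% confidence, z* = 1.282 (from standard normal table)

Standard error: SE = σ/√n = 6/√36 = 1.000000

Margin of error: E = z* × SE = 1.282 × 1.000000 = 1.2820

Z-interval: x̄ ± E = 64 ± 1.2820 = (62.7180, 65.2820)

Rounded to 2 decimal places:

(62.72, 65.28)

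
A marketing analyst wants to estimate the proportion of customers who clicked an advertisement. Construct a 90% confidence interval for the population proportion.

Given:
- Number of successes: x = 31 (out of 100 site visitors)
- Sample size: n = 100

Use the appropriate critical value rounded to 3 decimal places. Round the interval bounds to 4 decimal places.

Sample proportion: p̂ = 31/100 = 0.310000

Check conditions for normal approximation:
  np̂ = 31 ≥ 10 ✓
  n(1-p̂) = 69 ≥ 10 ✓

The sample is large enough, so use a z-interval (normal approximation) for the proportion.

For 90% confidence, z* = 1.645 (from standard normal table)

Standard error: SE = √(p̂(1-p̂)/n) = √(0.310000×0.690000/100) = 0.04624932

Margin of error: E = z* × SE = 1.645 × 0.04624932 = 0.076080

Z-interval: p̂ ± E = 0.310000 ± 0.076080 = (0.233920, 0.386080)

Rounded to 4 decimal places:

(0.2339, 0.3861)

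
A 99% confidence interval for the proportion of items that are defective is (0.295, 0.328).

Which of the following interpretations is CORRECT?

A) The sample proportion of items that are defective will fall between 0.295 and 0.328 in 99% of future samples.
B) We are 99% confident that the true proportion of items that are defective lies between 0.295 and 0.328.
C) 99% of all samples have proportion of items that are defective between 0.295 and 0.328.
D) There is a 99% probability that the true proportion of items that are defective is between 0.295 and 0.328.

A confidence interval represents our confidence in the procedure, not a probability statement about the parameter.

Key concept: If we repeated this sampling process many times and computed a 99% CI each time, about 99% of those intervals would contain the true population parameter.

For this specific interval (0.295, 0.328):
- Midpoint (point estimate): 0.3115
- Margin of error: 0.0165

The correct interpretation is the one stating confidence that the true parameter lies in the interval — option B.

B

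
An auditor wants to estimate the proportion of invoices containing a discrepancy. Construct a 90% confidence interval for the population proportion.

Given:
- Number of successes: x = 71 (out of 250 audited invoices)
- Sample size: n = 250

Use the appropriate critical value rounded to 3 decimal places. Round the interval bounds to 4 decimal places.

Sample proportion: p̂ = 71/250 = 0.284000

Check conditions for normal approximation:
  np̂ = 71 ≥ 10 ✓
  n(1-p̂) = 179 ≥ 10 ✓

The sample is large enough, so use a z-interval (normal approximation) for the proportion.

For 90% confidence, z* = 1.645 (from standard normal table)

Standard error: SE = √(p̂(1-p̂)/n) = √(0.284000×0.716000/250) = 0.02851975

Margin of error: E = z* × SE = 1.645 × 0.02851975 = 0.046915

Z-interval: p̂ ± E = 0.284000 ± 0.046915 = (0.237085, 0.330915)

Rounded to 4 decimal places:

(0.2371, 0.3309)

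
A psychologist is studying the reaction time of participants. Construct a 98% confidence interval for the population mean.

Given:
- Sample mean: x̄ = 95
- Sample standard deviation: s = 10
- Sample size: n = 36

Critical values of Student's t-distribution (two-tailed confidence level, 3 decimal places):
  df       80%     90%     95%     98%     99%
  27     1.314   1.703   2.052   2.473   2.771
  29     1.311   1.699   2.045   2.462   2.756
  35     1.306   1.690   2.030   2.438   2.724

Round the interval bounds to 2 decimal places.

The population standard deviation σ is unknown (only the sample standard deviation s is given), so use a t-interval with df = n - 1 = 36 - 1 = 35.

For 98% confidence with df = 35, t* = 2.438 (from t-table)

Standard error: SE = s/√n = 10/√36 = 1.666667

Margin of error: E = t* × SE = 2.438 × 1.666667 = 4.0633

T-interval: x̄ ± E = 95 ± 4.0633 = (90.9367, 99.0633)

Rounded to 2 decimal places:

(90.94, 99.06)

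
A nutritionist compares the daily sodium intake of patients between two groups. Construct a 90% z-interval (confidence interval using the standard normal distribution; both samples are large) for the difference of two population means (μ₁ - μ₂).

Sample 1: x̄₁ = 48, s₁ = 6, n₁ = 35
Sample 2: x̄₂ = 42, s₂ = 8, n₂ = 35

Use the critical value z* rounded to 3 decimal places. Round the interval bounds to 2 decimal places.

Both samples are large (n₁ = 35 ≥ 30, n₂ = 35 ≥ 30), so a z-interval for the difference of means applies.

Point estimate: x̄₁ - x̄₂ = 48 - 42 = 6

Standard error: SE = √(s₁²/n₁ + s₂²/n₂)
= √(6²/35 + 8²/35)
= √(1.028571 + 1.828571)
= 1.690309

For 90% confidence, z* = 1.645 (from standard normal table)
Margin of error: E = z* × SE = 1.645 × 1.690309 = 2.7806

Z-interval: (x̄₁ - x̄₂) ± E = 6 ± 2.7806 = (3.2194, 8.7806)

Rounded to 2 decimal places:

(3.22, 8.78)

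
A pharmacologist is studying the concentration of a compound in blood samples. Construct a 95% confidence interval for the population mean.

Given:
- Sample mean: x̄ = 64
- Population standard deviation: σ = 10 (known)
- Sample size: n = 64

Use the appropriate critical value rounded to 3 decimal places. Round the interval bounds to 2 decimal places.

The population standard deviation σ is known, so use a z-interval (standard normal critical value).

For 95% confidence, z* = 1.96 (from standard normal table)

Standard error: SE = σ/√n = 10/√64 = 1.250000

Margin of error: E = z* × SE = 1.96 × 1.250000 = 2.4500

Z-interval: x̄ ± E = 64 ± 2.4500 = (61.5500, 66.4500)

Rounded to 2 decimal places:

(61.55, 66.45)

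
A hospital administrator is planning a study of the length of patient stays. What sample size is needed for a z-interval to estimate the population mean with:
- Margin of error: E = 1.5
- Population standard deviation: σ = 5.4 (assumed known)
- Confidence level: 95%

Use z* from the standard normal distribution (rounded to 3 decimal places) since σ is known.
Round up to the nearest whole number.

Using z* since population σ is known (z-interval formula).

For 95% confidence, z* = 1.96 (from standard normal table)

Sample size formula for z-interval: n = (z*σ/E)²

n = (1.96 × 5.4 / 1.5)²
  = (7.056000)²
  = 49.7871

Round up to the nearest whole number: n = 50

50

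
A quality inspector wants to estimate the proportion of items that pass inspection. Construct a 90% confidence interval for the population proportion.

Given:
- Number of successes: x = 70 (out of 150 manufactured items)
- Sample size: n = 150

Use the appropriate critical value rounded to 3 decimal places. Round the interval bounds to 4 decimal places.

Sample proportion: p̂ = 70/150 = 0.466667

Check conditions for normal approximation:
  np̂ = 70 ≥ 10 ✓
  n(1-p̂) = 80 ≥ 10 ✓

The sample is large enough, so use a z-interval (normal approximation) for the proportion.

For 90% confidence, z* = 1.645 (from standard normal table)

Standard error: SE = √(p̂(1-p̂)/n) = √(0.466667×0.533333/150) = 0.04073401

Margin of error: E = z* × SE = 1.645 × 0.04073401 = 0.067007

Z-interval: p̂ ± E = 0.466667 ± 0.067007 = (0.399659, 0.533674)

Rounded to 4 decimal places:

(0.3997, 0.5337)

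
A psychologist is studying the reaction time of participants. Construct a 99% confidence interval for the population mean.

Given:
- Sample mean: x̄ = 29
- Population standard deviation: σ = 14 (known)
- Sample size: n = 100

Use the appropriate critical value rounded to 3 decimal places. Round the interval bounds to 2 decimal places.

The population standard deviation σ is known, so use a z-interval (standard normal critical value).

For 99% confidence, z* = 2.576 (from standard normal table)

Standard error: SE = σ/√n = 14/√100 = 1.400000

Margin of error: E = z* × SE = 2.576 × 1.400000 = 3.6064

Z-interval: x̄ ± E = 29 ± 3.6064 = (25.3936, 32.6064)

Rounded to 2 decimal places:

(25.39, 32.61)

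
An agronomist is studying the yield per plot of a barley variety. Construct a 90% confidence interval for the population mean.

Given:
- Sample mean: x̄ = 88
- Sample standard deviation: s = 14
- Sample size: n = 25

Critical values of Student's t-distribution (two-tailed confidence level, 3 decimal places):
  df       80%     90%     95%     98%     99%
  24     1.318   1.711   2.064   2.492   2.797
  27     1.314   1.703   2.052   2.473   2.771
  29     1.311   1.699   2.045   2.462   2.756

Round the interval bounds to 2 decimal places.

The population standard deviation σ is unknown (only the sample standard deviation s is given), so use a t-interval with df = n - 1 = 25 - 1 = 24.

For 90% confidence with df = 24, t* = 1.711 (from t-table)

Standard error: SE = s/√n = 14/√25 = 2.800000

Margin of error: E = t* × SE = 1.711 × 2.800000 = 4.7908

T-interval: x̄ ± E = 88 ± 4.7908 = (83.2092, 92.7908)

Rounded to 2 decimal places:

(83.21, 92.79)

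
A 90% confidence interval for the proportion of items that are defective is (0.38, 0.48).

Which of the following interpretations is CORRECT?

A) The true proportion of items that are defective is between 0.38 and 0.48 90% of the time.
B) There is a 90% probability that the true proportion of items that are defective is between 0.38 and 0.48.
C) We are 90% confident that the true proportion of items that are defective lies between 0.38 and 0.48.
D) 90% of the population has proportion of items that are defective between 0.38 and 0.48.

A confidence interval represents our confidence in the procedure, not a probability statement about the parameter.

Key concept: If we repeated this sampling process many times and computed a 90% CI each time, about 90% of those intervals would contain the true population parameter.

For this specific interval (0.38, 0.48):
- Midpoint (point estimate): 0.43
- Margin of error: 0.05

The correct interpretation is the one stating confidence that the true parameter lies in the interval — option C.

C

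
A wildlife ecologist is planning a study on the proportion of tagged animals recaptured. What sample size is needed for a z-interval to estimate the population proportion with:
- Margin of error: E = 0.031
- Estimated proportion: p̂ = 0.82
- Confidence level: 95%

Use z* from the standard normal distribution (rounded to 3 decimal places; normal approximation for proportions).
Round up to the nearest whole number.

Using z* for proportion z-interval (normal approximation).

For 95% confidence, z* = 1.96 (from standard normal table)

Sample size formula for proportion z-interval: n = z*²p̂(1-p̂)/E²

n = 1.96² × 0.82 × 0.18 / 0.031²
  = 3.8416 × 0.1476 / 0.000961
  = 590.0314

Round up to the nearest whole number: n = 591

591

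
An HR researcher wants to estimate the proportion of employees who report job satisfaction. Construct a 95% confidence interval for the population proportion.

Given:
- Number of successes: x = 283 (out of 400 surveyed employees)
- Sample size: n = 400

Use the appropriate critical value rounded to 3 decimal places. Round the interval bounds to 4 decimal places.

Sample proportion: p̂ = 283/400 = 0.707500

Check conditions for normal approximation:
  np̂ = 283 ≥ 10 ✓
  n(1-p̂) = 117 ≥ 10 ✓

The sample is large enough, so use a z-interval (normal approximation) for the proportion.

For 95% confidence, z* = 1.96 (from standard normal table)

Standard error: SE = √(p̂(1-p̂)/n) = √(0.707500×0.292500/400) = 0.02274554

Margin of error: E = z* × SE = 1.96 × 0.02274554 = 0.044581

Z-interval: p̂ ± E = 0.707500 ± 0.044581 = (0.662919, 0.752081)

Rounded to 4 decimal places:

(0.6629, 0.7521)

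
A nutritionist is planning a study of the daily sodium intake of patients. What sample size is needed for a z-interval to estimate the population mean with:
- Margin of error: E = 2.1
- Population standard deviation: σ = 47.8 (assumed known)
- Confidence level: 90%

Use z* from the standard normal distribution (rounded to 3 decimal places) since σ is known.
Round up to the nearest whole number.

Using z* since population σ is known (z-interval formula).

For 90% confidence, z* = 1.645 (from standard normal table)

Sample size formula for z-interval: n = (z*σ/E)²

n = (1.645 × 47.8 / 2.1)²
  = (37.443333)²
  = 1402.0032

Round up to the nearest whole number: n = 1403

1403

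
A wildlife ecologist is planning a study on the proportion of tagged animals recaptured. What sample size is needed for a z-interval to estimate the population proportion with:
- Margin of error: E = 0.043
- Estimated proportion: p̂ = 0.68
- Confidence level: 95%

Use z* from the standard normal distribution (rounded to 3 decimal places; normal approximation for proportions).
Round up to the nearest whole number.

Using z* for proportion z-interval (normal approximation).

For 95% confidence, z* = 1.96 (from standard normal table)

Sample size formula for proportion z-interval: n = z*²p̂(1-p̂)/E²

n = 1.96² × 0.68 × 0.32 / 0.043²
  = 3.8416 × 0.2176 / 0.001849
  = 452.0996

Round up to the nearest whole number: n = 453

453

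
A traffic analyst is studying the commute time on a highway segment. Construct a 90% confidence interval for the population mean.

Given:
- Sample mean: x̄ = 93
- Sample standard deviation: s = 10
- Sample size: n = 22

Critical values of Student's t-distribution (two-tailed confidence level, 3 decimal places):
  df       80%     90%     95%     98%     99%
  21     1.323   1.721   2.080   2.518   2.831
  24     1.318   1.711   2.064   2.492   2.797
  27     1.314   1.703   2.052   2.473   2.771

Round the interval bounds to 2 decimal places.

The population standard deviation σ is unknown (only the sample standard deviation s is given), so use a t-interval with df = n - 1 = 22 - 1 = 21.

For 90% confidence with df = 21, t* = 1.721 (from t-table)

Standard error: SE = s/√n = 10/√22 = 2.132007

Margin of error: E = t* × SE = 1.721 × 2.132007 = 3.6692

T-interval: x̄ ± E = 93 ± 3.6692 = (89.3308, 96.6692)

Rounded to 2 decimal places:

(89.33, 96.67)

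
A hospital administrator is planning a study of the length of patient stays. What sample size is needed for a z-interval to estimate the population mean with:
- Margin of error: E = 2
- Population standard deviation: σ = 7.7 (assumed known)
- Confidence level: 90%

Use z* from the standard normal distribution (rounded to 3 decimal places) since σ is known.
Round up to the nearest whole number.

Using z* since population σ is known (z-interval formula).

For 90% confidence, z* = 1.645 (from standard normal table)

Sample size formula for z-interval: n = (z*σ/E)²

n = (1.645 × 7.7 / 2)²
  = (6.333250)²
  = 40.1101

Round up to the nearest whole number: n = 41

41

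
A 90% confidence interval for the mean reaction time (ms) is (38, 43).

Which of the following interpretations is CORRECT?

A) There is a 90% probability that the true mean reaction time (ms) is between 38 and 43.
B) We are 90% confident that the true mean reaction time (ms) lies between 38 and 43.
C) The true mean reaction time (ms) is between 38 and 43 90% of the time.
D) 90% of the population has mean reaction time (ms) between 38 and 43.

A confidence interval represents our confidence in the procedure, not a probability statement about the parameter.

Key concept: If we repeated this sampling process many times and computed a 90% CI each time, about 90% of those intervals would contain the true population parameter.

For this specific interval (38, 43):
- Midpoint (point estimate): 40.5
- Margin of error: 2.5

The correct interpretation is the one stating confidence that the true parameter lies in the interval — option B.

B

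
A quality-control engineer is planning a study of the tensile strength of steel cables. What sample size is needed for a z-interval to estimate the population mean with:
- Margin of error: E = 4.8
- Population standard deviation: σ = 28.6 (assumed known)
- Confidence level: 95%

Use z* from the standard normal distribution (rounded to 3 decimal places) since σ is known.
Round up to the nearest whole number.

Using z* since population σ is known (z-interval formula).

For 95% confidence, z* = 1.96 (from standard normal table)

Sample size formula for z-interval: n = (z*σ/E)²

n = (1.96 × 28.6 / 4.8)²
  = (11.678333)²
  = 136.3835

Round up to the nearest whole number: n = 137

137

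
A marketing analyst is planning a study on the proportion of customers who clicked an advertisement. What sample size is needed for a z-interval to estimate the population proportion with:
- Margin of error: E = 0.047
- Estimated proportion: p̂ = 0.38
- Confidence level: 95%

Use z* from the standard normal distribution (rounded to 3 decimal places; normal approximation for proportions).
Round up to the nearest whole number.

Using z* for proportion z-interval (normal approximation).

For 95% confidence, z* = 1.96 (from standard normal table)

Sample size formula for proportion z-interval: n = z*²p̂(1-p̂)/E²

n = 1.96² × 0.38 × 0.62 / 0.047²
  = 3.8416 × 0.2356 / 0.002209
  = 409.7243

Round up to the nearest whole number: n = 410

410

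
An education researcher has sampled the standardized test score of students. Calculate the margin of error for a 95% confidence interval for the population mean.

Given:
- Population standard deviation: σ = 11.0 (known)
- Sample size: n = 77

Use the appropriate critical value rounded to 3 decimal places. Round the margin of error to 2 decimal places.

The population standard deviation σ is known, so use the z-interval margin of error formula.

For 95% confidence, z* = 1.96 (from standard normal table)

Margin of error formula for z-interval: E = z* × σ/√n

E = 1.96 × 11.0/√77
  = 1.96 × 1.253566
  = 2.4570

Rounded to 2 decimal places:

2.46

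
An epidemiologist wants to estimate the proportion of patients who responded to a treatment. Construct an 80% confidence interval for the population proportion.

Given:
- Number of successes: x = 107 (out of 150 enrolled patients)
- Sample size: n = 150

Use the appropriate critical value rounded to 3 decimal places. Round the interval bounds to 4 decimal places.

Sample proportion: p̂ = 107/150 = 0.713333

Check conditions for normal approximation:
  np̂ = 107 ≥ 10 ✓
  n(1-p̂) = 43 ≥ 10 ✓

The sample is large enough, so use a z-interval (normal approximation) for the proportion.

For 80% confidence, z* = 1.282 (from standard normal table)

Standard error: SE = √(p̂(1-p̂)/n) = √(0.713333×0.286667/150) = 0.03692234

Margin of error: E = z* × SE = 1.282 × 0.03692234 = 0.047334

Z-interval: p̂ ± E = 0.713333 ± 0.047334 = (0.665999, 0.760668)

Rounded to 4 decimal places:

(0.6660, 0.7607)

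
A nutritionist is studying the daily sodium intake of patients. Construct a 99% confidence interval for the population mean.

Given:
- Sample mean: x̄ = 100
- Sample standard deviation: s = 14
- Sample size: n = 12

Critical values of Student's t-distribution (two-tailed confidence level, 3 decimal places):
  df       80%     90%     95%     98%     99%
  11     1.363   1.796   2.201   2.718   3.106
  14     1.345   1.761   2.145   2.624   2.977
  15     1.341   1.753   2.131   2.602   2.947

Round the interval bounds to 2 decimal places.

The population standard deviation σ is unknown (only the sample standard deviation s is given), so use a t-interval with df = n - 1 = 12 - 1 = 11.

For 99% confidence with df = 11, t* = 3.106 (from t-table)

Standard error: SE = s/√n = 14/√12 = 4.041452

Margin of error: E = t* × SE = 3.106 × 4.041452 = 12.5527

T-interval: x̄ ± E = 100 ± 12.5527 = (87.4473, 112.5527)

Rounded to 2 decimal places:

(87.45, 112.55)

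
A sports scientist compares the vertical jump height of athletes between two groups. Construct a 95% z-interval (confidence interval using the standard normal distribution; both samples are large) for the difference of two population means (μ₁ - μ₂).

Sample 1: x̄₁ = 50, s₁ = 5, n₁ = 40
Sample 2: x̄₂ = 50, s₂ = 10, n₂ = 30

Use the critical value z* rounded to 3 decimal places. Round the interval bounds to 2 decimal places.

Both samples are large (n₁ = 40 ≥ 30, n₂ = 30 ≥ 30), so a z-interval for the difference of means applies.

Point estimate: x̄₁ - x̄₂ = 50 - 50 = 0

Standard error: SE = √(s₁²/n₁ + s₂²/n₂)
= √(5²/40 + 10²/30)
= √(0.625000 + 3.333333)
= 1.989556

For 95% confidence, z* = 1.96 (from standard normal table)
Margin of error: E = z* × SE = 1.96 × 1.989556 = 3.8995

Z-interval: (x̄₁ - x̄₂) ± E = 0 ± 3.8995 = (-3.8995, 3.8995)

Rounded to 2 decimal places:

(-3.90, 3.90)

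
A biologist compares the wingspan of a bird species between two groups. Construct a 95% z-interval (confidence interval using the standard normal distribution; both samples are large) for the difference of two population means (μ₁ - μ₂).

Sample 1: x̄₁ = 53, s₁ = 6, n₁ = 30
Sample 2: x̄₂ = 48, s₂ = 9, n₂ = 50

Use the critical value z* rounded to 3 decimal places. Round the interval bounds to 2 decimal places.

Both samples are large (n₁ = 30 ≥ 30, n₂ = 50 ≥ 30), so a z-interval for the difference of means applies.

Point estimate: x̄₁ - x̄₂ = 53 - 48 = 5

Standard error: SE = √(s₁²/n₁ + s₂²/n₂)
= √(6²/30 + 9²/50)
= √(1.200000 + 1.620000)
= 1.679286

For 95% confidence, z* = 1.96 (from standard normal table)
Margin of error: E = z* × SE = 1.96 × 1.679286 = 3.2914

Z-interval: (x̄₁ - x̄₂) ± E = 5 ± 3.2914 = (1.7086, 8.2914)

Rounded to 2 decimal places:

(1.71, 8.29)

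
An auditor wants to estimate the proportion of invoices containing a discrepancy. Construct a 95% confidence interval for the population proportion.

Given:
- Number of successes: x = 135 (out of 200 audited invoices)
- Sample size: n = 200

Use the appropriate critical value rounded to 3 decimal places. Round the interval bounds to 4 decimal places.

Sample proportion: p̂ = 135/200 = 0.675000

Check conditions for normal approximation:
  np̂ = 135 ≥ 10 ✓
  n(1-p̂) = 65 ≥ 10 ✓

The sample is large enough, so use a z-interval (normal approximation) for the proportion.

For 95% confidence, z* = 1.96 (from standard normal table)

Standard error: SE = √(p̂(1-p̂)/n) = √(0.675000×0.325000/200) = 0.03311910

Margin of error: E = z* × SE = 1.96 × 0.03311910 = 0.064913

Z-interval: p̂ ± E = 0.675000 ± 0.064913 = (0.610087, 0.739913)

Rounded to 4 decimal places:

(0.6101, 0.7399)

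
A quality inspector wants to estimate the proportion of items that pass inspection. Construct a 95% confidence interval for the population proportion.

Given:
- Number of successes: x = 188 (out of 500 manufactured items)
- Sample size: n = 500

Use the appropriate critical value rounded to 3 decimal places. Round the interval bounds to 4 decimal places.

Sample proportion: p̂ = 188/500 = 0.376000

Check conditions for normal approximation:
  np̂ = 188 ≥ 10 ✓
  n(1-p̂) = 312 ≥ 10 ✓

The sample is large enough, so use a z-interval (normal approximation) for the proportion.

For 95% confidence, z* = 1.96 (from standard normal table)

Standard error: SE = √(p̂(1-p̂)/n) = √(0.376000×0.624000/500) = 0.02166213

Margin of error: E = z* × SE = 1.96 × 0.02166213 = 0.042458

Z-interval: p̂ ± E = 0.376000 ± 0.042458 = (0.333542, 0.418458)

Rounded to 4 decimal places:

(0.3335, 0.4185)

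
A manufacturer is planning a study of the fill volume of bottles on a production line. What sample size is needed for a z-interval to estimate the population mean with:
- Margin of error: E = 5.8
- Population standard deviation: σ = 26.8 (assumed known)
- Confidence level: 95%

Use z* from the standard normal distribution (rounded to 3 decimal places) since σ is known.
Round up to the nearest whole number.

Using z* since population σ is known (z-interval formula).

For 95% confidence, z* = 1.96 (from standard normal table)

Sample size formula for z-interval: n = (z*σ/E)²

n = (1.96 × 26.8 / 5.8)²
  = (9.056552)²
  = 82.0211

Round up to the nearest whole number: n = 83

83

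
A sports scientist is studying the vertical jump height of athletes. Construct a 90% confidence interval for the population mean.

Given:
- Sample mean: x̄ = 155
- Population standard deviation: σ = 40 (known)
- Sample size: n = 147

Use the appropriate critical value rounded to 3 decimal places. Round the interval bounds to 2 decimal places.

The population standard deviation σ is known, so use a z-interval (standard normal critical value).

For 90% confidence, z* = 1.645 (from standard normal table)

Standard error: SE = σ/√n = 40/√147 = 3.299144

Margin of error: E = z* × SE = 1.645 × 3.299144 = 5.4271

Z-interval: x̄ ± E = 155 ± 5.4271 = (149.5729, 160.4271)

Rounded to 2 decimal places:

(149.57, 160.43)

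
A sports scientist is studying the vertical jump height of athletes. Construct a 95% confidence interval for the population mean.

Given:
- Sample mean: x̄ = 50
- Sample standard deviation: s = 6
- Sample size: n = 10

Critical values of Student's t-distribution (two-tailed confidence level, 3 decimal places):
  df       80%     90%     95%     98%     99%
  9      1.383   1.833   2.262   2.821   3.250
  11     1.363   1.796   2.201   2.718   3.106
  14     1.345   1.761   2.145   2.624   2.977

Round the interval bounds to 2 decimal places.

The population standard deviation σ is unknown (only the sample standard deviation s is given), so use a t-interval with df = n - 1 = 10 - 1 = 9.

For 95% confidence with df = 9, t* = 2.262 (from t-table)

Standard error: SE = s/√n = 6/√10 = 1.897367

Margin of error: E = t* × SE = 2.262 × 1.897367 = 4.2918

T-interval: x̄ ± E = 50 ± 4.2918 = (45.7082, 54.2918)

Rounded to 2 decimal places:

(45.71, 54.29)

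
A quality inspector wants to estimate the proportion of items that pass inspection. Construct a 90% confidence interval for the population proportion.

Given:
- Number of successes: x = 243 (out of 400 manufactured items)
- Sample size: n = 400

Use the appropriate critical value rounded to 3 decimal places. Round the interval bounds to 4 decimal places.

Sample proportion: p̂ = 243/400 = 0.607500

Check conditions for normal approximation:
  np̂ = 243 ≥ 10 ✓
  n(1-p̂) = 157 ≥ 10 ✓

The sample is large enough, so use a z-interval (normal approximation) for the proportion.

For 90% confidence, z* = 1.645 (from standard normal table)

Standard error: SE = √(p̂(1-p̂)/n) = √(0.607500×0.392500/400) = 0.02441535

Margin of error: E = z* × SE = 1.645 × 0.02441535 = 0.040163

Z-interval: p̂ ± E = 0.607500 ± 0.040163 = (0.567337, 0.647663)

Rounded to 4 decimal places:

(0.5673, 0.6477)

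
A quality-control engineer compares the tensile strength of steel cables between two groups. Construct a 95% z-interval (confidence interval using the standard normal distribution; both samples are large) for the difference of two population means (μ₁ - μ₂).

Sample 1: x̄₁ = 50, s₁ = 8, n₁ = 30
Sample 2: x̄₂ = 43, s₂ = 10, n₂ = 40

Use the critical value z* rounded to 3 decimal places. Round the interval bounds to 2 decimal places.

Both samples are large (n₁ = 30 ≥ 30, n₂ = 40 ≥ 30), so a z-interval for the difference of means applies.

Point estimate: x̄₁ - x̄₂ = 50 - 43 = 7

Standard error: SE = √(s₁²/n₁ + s₂²/n₂)
= √(8²/30 + 10²/40)
= √(2.133333 + 2.500000)
= 2.152518

For 95% confidence, z* = 1.96 (from standard normal table)
Margin of error: E = z* × SE = 1.96 × 2.152518 = 4.2189

Z-interval: (x̄₁ - x̄₂) ± E = 7 ± 4.2189 = (2.7811, 11.2189)

Rounded to 2 decimal places:

(2.78, 11.22)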